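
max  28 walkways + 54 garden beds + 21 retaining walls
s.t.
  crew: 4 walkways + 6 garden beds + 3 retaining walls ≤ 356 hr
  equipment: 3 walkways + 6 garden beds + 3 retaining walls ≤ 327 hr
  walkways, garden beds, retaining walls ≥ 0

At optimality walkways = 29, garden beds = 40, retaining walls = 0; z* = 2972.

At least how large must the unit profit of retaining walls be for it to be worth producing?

Both crew and equipment are binding at x*.
The binding rows give the dual system: 4·y_crew + 3·y_equipment = 28 and 6·y_crew + 6·y_equipment = 54.
→ y_crew = 1 and y_equipment = 8.
retaining walls enters the basis when its profit ≥ yᵀa₃ = 1·3 + 8·3 = 27.

27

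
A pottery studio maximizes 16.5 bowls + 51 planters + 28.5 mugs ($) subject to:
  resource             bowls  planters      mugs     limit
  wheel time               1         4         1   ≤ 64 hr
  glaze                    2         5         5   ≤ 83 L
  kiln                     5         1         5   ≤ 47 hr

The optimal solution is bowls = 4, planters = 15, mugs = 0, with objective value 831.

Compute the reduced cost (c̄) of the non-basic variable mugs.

Binding: wheel time and glaze. Non-binding: kiln (12 unused).
Since kiln is not tight, its dual is 0.
The binding rows give the dual system: 1·y_wheel time + 2·y_glaze = 16.5 and 4·y_wheel time + 5·y_glaze = 51.
Solving: y_wheel time = 6.5, y_glaze = 5.
Reduced cost of mugs: c₃ − yᵀa₃ = 28.5 − (6.5·1 + 5·5) = 28.5 − 31.5 = -3.

-3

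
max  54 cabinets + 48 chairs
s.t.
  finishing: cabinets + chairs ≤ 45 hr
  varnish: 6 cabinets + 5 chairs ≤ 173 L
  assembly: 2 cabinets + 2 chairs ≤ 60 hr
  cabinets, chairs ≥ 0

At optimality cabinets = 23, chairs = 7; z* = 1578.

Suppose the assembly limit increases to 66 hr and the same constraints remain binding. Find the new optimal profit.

At the optimum: finishing uses 30 of 45 (slack = 15); varnish uses 173 of 173 (binding); assembly uses 60 of 60 (binding).
Slack constraints have shadow price 0 (complementary slackness).
The binding rows give the dual system: 6·y_varnish + 2·y_assembly = 54 and 5·y_varnish + 2·y_assembly = 48.
This yields shadow prices y_varnish = 6, y_assembly = 9.
Δz = y_assembly·Δb = 9 × (6) = 54, so new z* = 1578 + 54 = 1632.

1632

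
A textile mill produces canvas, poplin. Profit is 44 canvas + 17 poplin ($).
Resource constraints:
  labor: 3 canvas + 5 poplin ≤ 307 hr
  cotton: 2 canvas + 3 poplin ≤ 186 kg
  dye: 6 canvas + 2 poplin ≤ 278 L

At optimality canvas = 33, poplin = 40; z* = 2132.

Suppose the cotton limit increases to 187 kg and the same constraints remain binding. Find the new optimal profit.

Check each constraint at x*: labor 299/307 (slack 8); cotton 186/186 (tight); dye 278/278 (tight).
By complementary slackness, y = 0 for the non-binding constraint.
From A_Bᵀ y = c: 2·y_cotton + 6·y_dye = 44; 3·y_cotton + 2·y_dye = 17.
This yields shadow prices y_cotton = 1, y_dye = 7.
Δz = y_cotton·Δb = 1 × (1) = 1, so new z* = 2132 + 1 = 2133.

2133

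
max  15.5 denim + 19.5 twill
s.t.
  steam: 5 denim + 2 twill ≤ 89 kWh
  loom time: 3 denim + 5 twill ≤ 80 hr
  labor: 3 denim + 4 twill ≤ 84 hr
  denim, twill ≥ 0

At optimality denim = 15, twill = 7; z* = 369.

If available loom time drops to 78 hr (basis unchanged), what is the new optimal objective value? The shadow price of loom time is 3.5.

Δb = -2, so new z* = 369 + (3.5)·(-2) = 369 − 7 = 362.

362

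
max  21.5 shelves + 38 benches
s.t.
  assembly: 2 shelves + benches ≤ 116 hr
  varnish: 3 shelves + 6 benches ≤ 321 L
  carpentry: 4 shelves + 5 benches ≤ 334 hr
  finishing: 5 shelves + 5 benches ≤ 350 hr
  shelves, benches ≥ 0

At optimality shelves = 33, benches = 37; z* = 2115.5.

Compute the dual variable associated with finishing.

Binding: varnish and finishing. Non-binding: assembly (13 unused), carpentry (17 unused).
By complementary slackness, y = 0 for the non-binding constraints.
The binding rows give the dual system: 3·y_varnish + 5·y_finishing = 21.5 and 6·y_varnish + 5·y_finishing = 38.
This yields shadow prices y_varnish = 5.5, y_finishing = 1.
Shadow price of finishing = 1.

1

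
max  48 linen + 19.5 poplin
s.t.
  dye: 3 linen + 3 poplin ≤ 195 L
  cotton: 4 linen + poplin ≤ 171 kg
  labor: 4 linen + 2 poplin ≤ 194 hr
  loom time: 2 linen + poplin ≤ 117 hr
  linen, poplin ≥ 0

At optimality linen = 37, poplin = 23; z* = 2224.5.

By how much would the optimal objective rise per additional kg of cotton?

4.5

At the optimum: dye uses 180 of 195 (slack = 15); cotton uses 171 of 171 (binding); labor uses 194 of 194 (binding); loom time uses 97 of 117 (slack = 20).
By complementary slackness, y = 0 for the non-binding constraints.
Dual feasibility on the basic columns requires 4·y_cotton + 4·y_labor = 48, 1·y_cotton + 2·y_labor = 19.5.
Solving: y_cotton = 4.5, y_labor = 7.5.
Shadow price of cotton = 4.5.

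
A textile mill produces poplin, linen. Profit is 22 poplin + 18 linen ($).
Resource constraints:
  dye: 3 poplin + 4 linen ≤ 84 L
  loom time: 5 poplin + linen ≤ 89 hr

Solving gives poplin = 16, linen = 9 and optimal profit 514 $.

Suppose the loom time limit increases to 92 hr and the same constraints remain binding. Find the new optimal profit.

520

Both dye and loom time are binding at x*.
From A_Bᵀ y = c: 3·y_dye + 5·y_loom time = 22; 4·y_dye + 1·y_loom time = 18.
→ y_dye = 4 and y_loom time = 2.
Δz = y_loom time·Δb = 2 × (3) = 6, so new z* = 514 + 6 = 520.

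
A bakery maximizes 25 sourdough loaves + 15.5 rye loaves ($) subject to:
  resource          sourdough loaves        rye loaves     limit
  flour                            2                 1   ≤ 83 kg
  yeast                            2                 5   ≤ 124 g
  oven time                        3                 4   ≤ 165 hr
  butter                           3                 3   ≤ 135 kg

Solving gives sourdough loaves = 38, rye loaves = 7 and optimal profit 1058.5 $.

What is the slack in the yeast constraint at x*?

13

yeast used = 2·38 + 5·7 = 111; slack = 124 − 111 = 13.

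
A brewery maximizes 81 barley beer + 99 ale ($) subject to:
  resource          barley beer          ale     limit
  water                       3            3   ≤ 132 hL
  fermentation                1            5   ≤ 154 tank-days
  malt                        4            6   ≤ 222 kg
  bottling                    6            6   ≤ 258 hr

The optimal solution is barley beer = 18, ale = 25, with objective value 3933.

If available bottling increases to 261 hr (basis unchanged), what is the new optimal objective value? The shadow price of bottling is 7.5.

3955.5

Δb = 3, so new z* = 3933 + (7.5)·(3) = 3933 + 22.5 = 3955.5.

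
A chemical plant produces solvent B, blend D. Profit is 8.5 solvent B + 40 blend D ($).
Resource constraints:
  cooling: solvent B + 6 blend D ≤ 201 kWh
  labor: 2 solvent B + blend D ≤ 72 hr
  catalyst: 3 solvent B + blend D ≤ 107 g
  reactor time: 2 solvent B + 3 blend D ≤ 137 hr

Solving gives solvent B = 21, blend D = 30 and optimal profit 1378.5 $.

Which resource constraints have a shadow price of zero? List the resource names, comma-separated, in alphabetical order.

cooling: 201/201 (binding)
labor: 72/72 (binding)
catalyst: 93/107 (slack 14)
reactor time: 132/137 (slack 5)
By complementary slackness, a constraint with positive slack has shadow price 0 → catalyst, reactor time.

catalyst, reactor time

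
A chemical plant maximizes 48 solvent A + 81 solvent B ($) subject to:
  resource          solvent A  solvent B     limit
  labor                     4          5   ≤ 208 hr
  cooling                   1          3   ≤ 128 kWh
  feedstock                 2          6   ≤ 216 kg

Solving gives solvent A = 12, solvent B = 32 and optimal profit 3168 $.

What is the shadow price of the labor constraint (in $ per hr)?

9

Binding: labor and feedstock. Non-binding: cooling (20 unused).
Slack constraints have shadow price 0 (complementary slackness).
From A_Bᵀ y = c: 4·y_labor + 2·y_feedstock = 48; 5·y_labor + 6·y_feedstock = 81.
→ y_labor = 9 and y_feedstock = 6.
Shadow price of labor = 9.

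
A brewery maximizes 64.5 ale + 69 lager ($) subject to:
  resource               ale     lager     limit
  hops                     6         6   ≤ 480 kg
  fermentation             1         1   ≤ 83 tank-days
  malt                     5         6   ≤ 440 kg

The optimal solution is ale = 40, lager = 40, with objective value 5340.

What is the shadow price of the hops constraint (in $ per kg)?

7

Check each constraint at x*: hops 480/480 (tight); fermentation 80/83 (slack 3); malt 440/440 (tight).
Since fermentation is not tight, its dual is 0.
Dual feasibility on the basic columns requires 6·y_hops + 5·y_malt = 64.5, 6·y_hops + 6·y_malt = 69.
This yields shadow prices y_hops = 7, y_malt = 4.5.
Shadow price of hops = 7.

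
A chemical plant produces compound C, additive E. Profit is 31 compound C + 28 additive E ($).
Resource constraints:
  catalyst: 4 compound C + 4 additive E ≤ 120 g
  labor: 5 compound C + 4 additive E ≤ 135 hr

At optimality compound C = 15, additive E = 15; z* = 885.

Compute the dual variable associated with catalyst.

At the optimum: catalyst uses 120 of 120 (binding); labor uses 135 of 135 (binding).
From A_Bᵀ y = c: 4·y_catalyst + 5·y_labor = 31; 4·y_catalyst + 4·y_labor = 28.
→ y_catalyst = 4 and y_labor = 3.
Shadow price of catalyst = 4.

4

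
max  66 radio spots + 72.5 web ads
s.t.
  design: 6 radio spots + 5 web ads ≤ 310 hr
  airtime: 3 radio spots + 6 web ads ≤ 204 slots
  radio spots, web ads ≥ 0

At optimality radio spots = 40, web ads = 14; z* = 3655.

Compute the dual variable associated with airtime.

Both design and airtime are binding at x*.
From A_Bᵀ y = c: 6·y_design + 3·y_airtime = 66; 5·y_design + 6·y_airtime = 72.5.
→ y_design = 8.5 and y_airtime = 5.
Shadow price of airtime = 5.

5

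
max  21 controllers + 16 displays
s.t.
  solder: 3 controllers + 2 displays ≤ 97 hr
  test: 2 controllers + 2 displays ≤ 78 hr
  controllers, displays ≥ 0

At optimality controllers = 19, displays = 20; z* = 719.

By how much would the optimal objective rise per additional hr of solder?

5

Check each constraint at x*: solder 97/97 (tight); test 78/78 (tight).
The binding rows give the dual system: 3·y_solder + 2·y_test = 21 and 2·y_solder + 2·y_test = 16.
→ y_solder = 5 and y_test = 3.
Shadow price of solder = 5.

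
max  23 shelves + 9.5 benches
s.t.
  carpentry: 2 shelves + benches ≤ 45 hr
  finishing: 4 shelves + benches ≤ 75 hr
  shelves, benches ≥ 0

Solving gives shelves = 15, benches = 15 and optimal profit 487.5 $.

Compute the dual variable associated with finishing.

Both carpentry and finishing are binding at x*.
Dual feasibility on the basic columns requires 2·y_carpentry + 4·y_finishing = 23, 1·y_carpentry + 1·y_finishing = 9.5.
→ y_carpentry = 7.5 and y_finishing = 2.
Shadow price of finishing = 2.

2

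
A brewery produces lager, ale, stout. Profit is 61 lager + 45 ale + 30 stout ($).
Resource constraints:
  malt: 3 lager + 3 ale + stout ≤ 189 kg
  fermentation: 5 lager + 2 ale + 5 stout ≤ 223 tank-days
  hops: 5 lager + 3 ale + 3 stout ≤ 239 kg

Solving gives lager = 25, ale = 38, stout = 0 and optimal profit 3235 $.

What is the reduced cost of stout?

Binding: malt and hops. Non-binding: fermentation (22 unused).
Since fermentation is not tight, its dual is 0.
The binding rows give the dual system: 3·y_malt + 5·y_hops = 61 and 3·y_malt + 3·y_hops = 45.
This yields shadow prices y_malt = 7, y_hops = 8.
Reduced cost of stout: c₃ − yᵀa₃ = 30 − (7·1 + 8·3) = 30 − 31 = -1.

-1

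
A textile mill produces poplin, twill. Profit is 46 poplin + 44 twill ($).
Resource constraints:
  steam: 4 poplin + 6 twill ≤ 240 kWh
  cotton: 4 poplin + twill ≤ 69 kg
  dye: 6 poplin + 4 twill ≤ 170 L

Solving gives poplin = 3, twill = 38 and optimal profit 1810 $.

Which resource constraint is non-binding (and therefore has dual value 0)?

cotton

steam: 240/240 (binding)
cotton: 50/69 (slack 19)
dye: 170/170 (binding)
By complementary slackness, a constraint with positive slack has shadow price 0 → cotton.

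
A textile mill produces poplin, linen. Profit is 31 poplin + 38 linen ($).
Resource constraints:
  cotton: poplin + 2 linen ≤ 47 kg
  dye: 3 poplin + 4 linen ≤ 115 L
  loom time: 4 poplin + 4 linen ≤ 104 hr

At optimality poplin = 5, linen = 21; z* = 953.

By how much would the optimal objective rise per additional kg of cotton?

Binding: cotton and loom time. Non-binding: dye (16 unused).
Slack constraints have shadow price 0 (complementary slackness).
From A_Bᵀ y = c: 1·y_cotton + 4·y_loom time = 31; 2·y_cotton + 4·y_loom time = 38.
This yields shadow prices y_cotton = 7, y_loom time = 6.
Shadow price of cotton = 7.

7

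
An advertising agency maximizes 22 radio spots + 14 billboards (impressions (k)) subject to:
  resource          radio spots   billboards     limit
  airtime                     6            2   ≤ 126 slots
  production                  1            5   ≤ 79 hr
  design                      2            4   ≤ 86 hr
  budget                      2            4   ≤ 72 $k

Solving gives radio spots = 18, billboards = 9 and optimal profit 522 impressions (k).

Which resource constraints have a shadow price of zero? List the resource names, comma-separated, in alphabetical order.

design, production

airtime: 126/126 (binding)
production: 63/79 (slack 16)
design: 72/86 (slack 14)
budget: 72/72 (binding)
By complementary slackness, a constraint with positive slack has shadow price 0 → design, production.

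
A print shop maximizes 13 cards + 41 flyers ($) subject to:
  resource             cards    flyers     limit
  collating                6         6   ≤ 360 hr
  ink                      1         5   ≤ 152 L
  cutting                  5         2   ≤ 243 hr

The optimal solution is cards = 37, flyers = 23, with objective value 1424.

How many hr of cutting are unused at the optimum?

12

cutting used = 5·37 + 2·23 = 231; slack = 243 − 231 = 12.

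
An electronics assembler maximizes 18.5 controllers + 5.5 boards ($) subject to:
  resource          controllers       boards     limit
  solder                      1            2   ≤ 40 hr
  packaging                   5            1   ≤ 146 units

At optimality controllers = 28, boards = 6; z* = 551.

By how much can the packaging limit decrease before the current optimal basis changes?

Binding constraints: solder, packaging. The basis is B = [[1,2],[5,1]] with det -9.
Per unit decrease in packaging, x* moves by d = (-0.2222, 0.1111).
The basis stays optimal until controllers reaches 0; allowable decrease = 126 units.

126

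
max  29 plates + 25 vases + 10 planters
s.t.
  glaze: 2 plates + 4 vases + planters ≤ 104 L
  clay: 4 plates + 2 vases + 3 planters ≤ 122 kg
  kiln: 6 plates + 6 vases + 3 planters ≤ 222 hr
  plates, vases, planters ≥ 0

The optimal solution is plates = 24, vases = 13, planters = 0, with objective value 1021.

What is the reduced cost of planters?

-6.5

Binding: clay and kiln. Non-binding: glaze (4 unused).
Since glaze is not tight, its dual is 0.
Dual feasibility on the basic columns requires 4·y_clay + 6·y_kiln = 29, 2·y_clay + 6·y_kiln = 25.
Solving: y_clay = 2, y_kiln = 3.5.
Reduced cost of planters: c₃ − yᵀa₃ = 10 − (2·3 + 3.5·3) = 10 − 16.5 = -6.5.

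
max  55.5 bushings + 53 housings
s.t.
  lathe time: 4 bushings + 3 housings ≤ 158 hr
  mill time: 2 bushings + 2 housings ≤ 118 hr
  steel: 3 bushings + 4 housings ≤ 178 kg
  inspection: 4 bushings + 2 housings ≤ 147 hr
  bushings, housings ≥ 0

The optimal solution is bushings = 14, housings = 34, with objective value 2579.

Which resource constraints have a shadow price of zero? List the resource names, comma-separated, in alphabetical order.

inspection, mill time

lathe time: 158/158 (binding)
mill time: 96/118 (slack 22)
steel: 178/178 (binding)
inspection: 124/147 (slack 23)
By complementary slackness, a constraint with positive slack has shadow price 0 → inspection, mill time.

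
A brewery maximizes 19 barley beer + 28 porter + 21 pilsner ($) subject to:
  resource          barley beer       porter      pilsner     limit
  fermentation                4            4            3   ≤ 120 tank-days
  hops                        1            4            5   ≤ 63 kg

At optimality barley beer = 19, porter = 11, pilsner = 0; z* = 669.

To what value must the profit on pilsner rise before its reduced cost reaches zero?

Both fermentation and hops are binding at x*.
From A_Bᵀ y = c: 4·y_fermentation + 1·y_hops = 19; 4·y_fermentation + 4·y_hops = 28.
This yields shadow prices y_fermentation = 4, y_hops = 3.
pilsner enters the basis when its profit ≥ yᵀa₃ = 4·3 + 3·5 = 27.

27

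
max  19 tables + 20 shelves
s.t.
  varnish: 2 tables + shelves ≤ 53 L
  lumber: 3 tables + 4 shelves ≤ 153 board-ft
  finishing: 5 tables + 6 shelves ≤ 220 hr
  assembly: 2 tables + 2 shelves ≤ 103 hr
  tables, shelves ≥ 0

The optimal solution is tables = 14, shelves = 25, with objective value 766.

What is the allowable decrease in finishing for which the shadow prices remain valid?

87.5

Binding constraints: varnish, finishing. The basis is B = [[2,1],[5,6]] with det 7.
Per unit decrease in finishing, x* moves by d = (0.1429, -0.2857).
The basis stays optimal until shelves reaches 0; allowable decrease = 87.5 hr.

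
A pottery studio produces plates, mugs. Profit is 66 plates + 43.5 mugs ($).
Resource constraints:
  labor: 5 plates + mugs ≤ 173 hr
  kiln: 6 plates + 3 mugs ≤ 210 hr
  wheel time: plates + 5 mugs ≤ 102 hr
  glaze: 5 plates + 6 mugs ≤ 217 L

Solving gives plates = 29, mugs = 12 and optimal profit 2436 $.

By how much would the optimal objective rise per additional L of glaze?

3

Check each constraint at x*: labor 157/173 (slack 16); kiln 210/210 (tight); wheel time 89/102 (slack 13); glaze 217/217 (tight).
By complementary slackness, y = 0 for the non-binding constraints.
The binding rows give the dual system: 6·y_kiln + 5·y_glaze = 66 and 3·y_kiln + 6·y_glaze = 43.5.
This yields shadow prices y_kiln = 8.5, y_glaze = 3.
Shadow price of glaze = 3.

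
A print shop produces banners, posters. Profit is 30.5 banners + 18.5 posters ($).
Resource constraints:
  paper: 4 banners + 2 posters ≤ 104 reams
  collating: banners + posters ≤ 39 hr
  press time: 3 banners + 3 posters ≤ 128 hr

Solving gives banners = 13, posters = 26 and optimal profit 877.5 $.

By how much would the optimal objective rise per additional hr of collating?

6.5

At the optimum: paper uses 104 of 104 (binding); collating uses 39 of 39 (binding); press time uses 117 of 128 (slack = 11).
By complementary slackness, y = 0 for the non-binding constraint.
Dual feasibility on the basic columns requires 4·y_paper + 1·y_collating = 30.5, 2·y_paper + 1·y_collating = 18.5.
This yields shadow prices y_paper = 6, y_collating = 6.5.
Shadow price of collating = 6.5.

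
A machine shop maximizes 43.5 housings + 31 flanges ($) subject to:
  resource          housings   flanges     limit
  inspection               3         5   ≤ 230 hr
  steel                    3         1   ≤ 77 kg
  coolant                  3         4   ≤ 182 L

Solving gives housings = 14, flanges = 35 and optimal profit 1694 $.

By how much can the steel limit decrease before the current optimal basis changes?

Binding constraints: steel, coolant. The basis is B = [[3,1],[3,4]] with det 9.
Per unit decrease in steel, x* moves by d = (-0.4444, 0.3333).
The basis stays optimal until housings reaches 0; allowable decrease = 31.5 kg.

31.5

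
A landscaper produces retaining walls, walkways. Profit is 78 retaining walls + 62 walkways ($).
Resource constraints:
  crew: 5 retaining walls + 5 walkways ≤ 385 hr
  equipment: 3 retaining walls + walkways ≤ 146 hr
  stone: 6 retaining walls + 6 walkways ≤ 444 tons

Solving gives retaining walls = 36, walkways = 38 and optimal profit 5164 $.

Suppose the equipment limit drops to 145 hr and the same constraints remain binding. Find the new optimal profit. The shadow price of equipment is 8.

5156

Δb = -1, so new z* = 5164 + (8)·(-1) = 5164 − 8 = 5156.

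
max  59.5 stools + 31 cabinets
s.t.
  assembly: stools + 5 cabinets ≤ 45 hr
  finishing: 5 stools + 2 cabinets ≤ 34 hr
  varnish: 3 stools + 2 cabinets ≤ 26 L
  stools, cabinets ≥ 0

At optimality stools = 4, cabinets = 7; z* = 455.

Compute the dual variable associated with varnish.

9

At the optimum: assembly uses 39 of 45 (slack = 6); finishing uses 34 of 34 (binding); varnish uses 26 of 26 (binding).
Since assembly is not tight, its dual is 0.
The binding rows give the dual system: 5·y_finishing + 3·y_varnish = 59.5 and 2·y_finishing + 2·y_varnish = 31.
→ y_finishing = 6.5 and y_varnish = 9.
Shadow price of varnish = 9.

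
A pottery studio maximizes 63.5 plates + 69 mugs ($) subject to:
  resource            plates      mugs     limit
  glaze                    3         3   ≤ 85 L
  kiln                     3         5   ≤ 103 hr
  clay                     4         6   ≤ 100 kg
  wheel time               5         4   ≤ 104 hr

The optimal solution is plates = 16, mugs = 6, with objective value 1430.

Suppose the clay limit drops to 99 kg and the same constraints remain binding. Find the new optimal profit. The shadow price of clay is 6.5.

1423.5

Δb = -1, so new z* = 1430 + (6.5)·(-1) = 1430 − 6.5 = 1423.5.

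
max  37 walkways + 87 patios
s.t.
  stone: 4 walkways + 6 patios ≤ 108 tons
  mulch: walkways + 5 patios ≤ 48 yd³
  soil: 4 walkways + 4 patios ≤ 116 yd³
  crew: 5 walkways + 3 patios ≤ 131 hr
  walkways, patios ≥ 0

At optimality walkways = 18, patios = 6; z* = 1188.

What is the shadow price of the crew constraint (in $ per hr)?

Binding: stone and mulch. Non-binding: soil (20 unused), crew (23 unused).
By complementary slackness, y = 0 for the non-binding constraints.
From A_Bᵀ y = c: 4·y_stone + 1·y_mulch = 37; 6·y_stone + 5·y_mulch = 87.
This yields shadow prices y_stone = 7, y_mulch = 9.
Shadow price of crew = 0.

0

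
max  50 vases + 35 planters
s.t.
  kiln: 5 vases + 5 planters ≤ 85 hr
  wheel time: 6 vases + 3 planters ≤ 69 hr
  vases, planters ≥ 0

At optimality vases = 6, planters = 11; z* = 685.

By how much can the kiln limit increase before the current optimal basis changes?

Binding constraints: kiln, wheel time. The basis is B = [[5,5],[6,3]] with det -15.
Per unit increase in kiln, x* moves by d = (-0.2, 0.4).
The basis stays optimal until vases reaches 0; allowable increase = 30 hr.

30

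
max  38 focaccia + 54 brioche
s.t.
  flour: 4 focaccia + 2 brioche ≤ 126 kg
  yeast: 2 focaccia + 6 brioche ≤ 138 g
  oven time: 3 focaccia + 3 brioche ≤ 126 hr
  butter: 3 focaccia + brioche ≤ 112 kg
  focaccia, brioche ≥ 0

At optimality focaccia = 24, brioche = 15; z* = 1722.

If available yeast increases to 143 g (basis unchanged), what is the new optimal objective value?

1757

Binding: flour and yeast. Non-binding: oven time (9 unused), butter (25 unused).
Since oven time, butter are not tight, their duals are 0.
Dual feasibility on the basic columns requires 4·y_flour + 2·y_yeast = 38, 2·y_flour + 6·y_yeast = 54.
Solving: y_flour = 6, y_yeast = 7.
Δz = y_yeast·Δb = 7 × (5) = 35, so new z* = 1722 + 35 = 1757.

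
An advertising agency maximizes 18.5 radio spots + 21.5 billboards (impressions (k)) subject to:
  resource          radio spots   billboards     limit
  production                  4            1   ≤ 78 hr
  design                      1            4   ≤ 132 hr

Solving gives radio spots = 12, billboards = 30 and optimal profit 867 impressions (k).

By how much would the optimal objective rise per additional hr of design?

4.5

Check each constraint at x*: production 78/78 (tight); design 132/132 (tight).
From A_Bᵀ y = c: 4·y_production + 1·y_design = 18.5; 1·y_production + 4·y_design = 21.5.
Solving: y_production = 3.5, y_design = 4.5.
Shadow price of design = 4.5.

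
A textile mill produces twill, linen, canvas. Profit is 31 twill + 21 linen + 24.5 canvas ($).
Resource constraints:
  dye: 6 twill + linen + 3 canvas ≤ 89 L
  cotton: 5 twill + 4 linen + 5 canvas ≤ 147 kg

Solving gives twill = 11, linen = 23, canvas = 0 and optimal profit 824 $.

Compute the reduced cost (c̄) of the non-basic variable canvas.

At the optimum: dye uses 89 of 89 (binding); cotton uses 147 of 147 (binding).
Dual feasibility on the basic columns requires 6·y_dye + 5·y_cotton = 31, 1·y_dye + 4·y_cotton = 21.
Solving: y_dye = 1, y_cotton = 5.
Reduced cost of canvas: c₃ − yᵀa₃ = 24.5 − (1·3 + 5·5) = 24.5 − 28 = -3.5.

-3.5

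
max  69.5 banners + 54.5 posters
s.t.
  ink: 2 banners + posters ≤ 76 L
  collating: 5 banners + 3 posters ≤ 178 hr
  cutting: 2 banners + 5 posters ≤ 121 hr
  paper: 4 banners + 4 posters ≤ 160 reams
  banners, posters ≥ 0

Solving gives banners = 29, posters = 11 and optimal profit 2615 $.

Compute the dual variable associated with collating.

Check each constraint at x*: ink 69/76 (slack 7); collating 178/178 (tight); cutting 113/121 (slack 8); paper 160/160 (tight).
Since ink, cutting are not tight, their duals are 0.
The binding rows give the dual system: 5·y_collating + 4·y_paper = 69.5 and 3·y_collating + 4·y_paper = 54.5.
Solving: y_collating = 7.5, y_paper = 8.
Shadow price of collating = 7.5.

7.5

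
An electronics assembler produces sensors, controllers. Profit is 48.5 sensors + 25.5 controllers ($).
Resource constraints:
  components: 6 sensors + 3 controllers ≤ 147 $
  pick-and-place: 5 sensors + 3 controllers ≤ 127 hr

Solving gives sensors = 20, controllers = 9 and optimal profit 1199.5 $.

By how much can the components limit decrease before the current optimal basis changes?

Binding constraints: components, pick-and-place. The basis is B = [[6,3],[5,3]] with det 3.
Per unit decrease in components, x* moves by d = (-1, 1.6667).
The basis stays optimal until sensors reaches 0; allowable decrease = 20 $.

20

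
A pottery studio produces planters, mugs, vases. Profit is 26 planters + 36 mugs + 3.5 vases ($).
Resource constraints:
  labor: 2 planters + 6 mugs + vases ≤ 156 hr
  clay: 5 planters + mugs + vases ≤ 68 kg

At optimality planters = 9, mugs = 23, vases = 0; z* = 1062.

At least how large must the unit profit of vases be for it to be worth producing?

8.5

Both labor and clay are binding at x*.
The binding rows give the dual system: 2·y_labor + 5·y_clay = 26 and 6·y_labor + 1·y_clay = 36.
→ y_labor = 5.5 and y_clay = 3.
vases enters the basis when its profit ≥ yᵀa₃ = 5.5·1 + 3·1 = 8.5.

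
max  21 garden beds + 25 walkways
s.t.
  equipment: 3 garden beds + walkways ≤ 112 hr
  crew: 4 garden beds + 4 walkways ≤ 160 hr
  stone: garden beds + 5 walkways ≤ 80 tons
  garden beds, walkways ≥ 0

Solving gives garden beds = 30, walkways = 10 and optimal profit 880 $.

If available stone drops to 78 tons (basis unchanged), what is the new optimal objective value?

Check each constraint at x*: equipment 100/112 (slack 12); crew 160/160 (tight); stone 80/80 (tight).
Slack constraints have shadow price 0 (complementary slackness).
From A_Bᵀ y = c: 4·y_crew + 1·y_stone = 21; 4·y_crew + 5·y_stone = 25.
→ y_crew = 5 and y_stone = 1.
Δz = y_stone·Δb = 1 × (-2) = -2, so new z* = 880 − 2 = 878.

878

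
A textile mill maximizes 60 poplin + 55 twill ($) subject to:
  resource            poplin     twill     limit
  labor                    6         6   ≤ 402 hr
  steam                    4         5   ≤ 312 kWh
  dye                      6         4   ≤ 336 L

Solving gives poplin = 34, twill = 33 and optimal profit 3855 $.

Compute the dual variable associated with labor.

7.5

Binding: labor and dye. Non-binding: steam (11 unused).
By complementary slackness, y = 0 for the non-binding constraint.
From A_Bᵀ y = c: 6·y_labor + 6·y_dye = 60; 6·y_labor + 4·y_dye = 55.
Solving: y_labor = 7.5, y_dye = 2.5.
Shadow price of labor = 7.5.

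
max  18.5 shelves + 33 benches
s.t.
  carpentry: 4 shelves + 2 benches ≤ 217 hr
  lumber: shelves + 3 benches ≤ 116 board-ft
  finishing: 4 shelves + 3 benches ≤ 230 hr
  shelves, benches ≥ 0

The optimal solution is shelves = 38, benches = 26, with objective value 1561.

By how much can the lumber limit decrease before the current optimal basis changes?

Binding constraints: lumber, finishing. The basis is B = [[1,3],[4,3]] with det -9.
Per unit decrease in lumber, x* moves by d = (0.3333, -0.4444).
The basis stays optimal until carpentry becomes binding; allowable decrease = 29.25 board-ft.

29.25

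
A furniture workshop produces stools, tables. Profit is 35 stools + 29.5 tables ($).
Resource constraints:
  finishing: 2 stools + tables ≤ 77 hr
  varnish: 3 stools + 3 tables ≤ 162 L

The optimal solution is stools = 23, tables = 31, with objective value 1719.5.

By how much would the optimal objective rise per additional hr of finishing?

5.5

Check each constraint at x*: finishing 77/77 (tight); varnish 162/162 (tight).
The binding rows give the dual system: 2·y_finishing + 3·y_varnish = 35 and 1·y_finishing + 3·y_varnish = 29.5.
→ y_finishing = 5.5 and y_varnish = 8.
Shadow price of finishing = 5.5.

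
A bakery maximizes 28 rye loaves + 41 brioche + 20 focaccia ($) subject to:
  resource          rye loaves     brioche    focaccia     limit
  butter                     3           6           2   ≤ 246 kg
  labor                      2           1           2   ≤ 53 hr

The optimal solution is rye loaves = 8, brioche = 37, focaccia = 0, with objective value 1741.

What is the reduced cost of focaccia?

-2

Check each constraint at x*: butter 246/246 (tight); labor 53/53 (tight).
Dual feasibility on the basic columns requires 3·y_butter + 2·y_labor = 28, 6·y_butter + 1·y_labor = 41.
Solving: y_butter = 6, y_labor = 5.
Reduced cost of focaccia: c₃ − yᵀa₃ = 20 − (6·2 + 5·2) = 20 − 22 = -2.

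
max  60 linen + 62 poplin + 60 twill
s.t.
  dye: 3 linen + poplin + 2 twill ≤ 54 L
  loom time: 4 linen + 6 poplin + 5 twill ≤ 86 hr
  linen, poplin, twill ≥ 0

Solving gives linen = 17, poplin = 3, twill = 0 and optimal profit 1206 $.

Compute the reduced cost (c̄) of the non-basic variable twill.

-1

Check each constraint at x*: dye 54/54 (tight); loom time 86/86 (tight).
The binding rows give the dual system: 3·y_dye + 4·y_loom time = 60 and 1·y_dye + 6·y_loom time = 62.
→ y_dye = 8 and y_loom time = 9.
Reduced cost of twill: c₃ − yᵀa₃ = 60 − (8·2 + 9·5) = 60 − 61 = -1.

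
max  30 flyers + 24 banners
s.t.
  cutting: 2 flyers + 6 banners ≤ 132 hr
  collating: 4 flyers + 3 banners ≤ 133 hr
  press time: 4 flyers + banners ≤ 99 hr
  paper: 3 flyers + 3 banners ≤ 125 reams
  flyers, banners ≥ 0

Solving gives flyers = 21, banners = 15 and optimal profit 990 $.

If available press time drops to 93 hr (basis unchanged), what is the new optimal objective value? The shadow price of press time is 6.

954

Δb = -6, so new z* = 990 + (6)·(-6) = 990 − 36 = 954.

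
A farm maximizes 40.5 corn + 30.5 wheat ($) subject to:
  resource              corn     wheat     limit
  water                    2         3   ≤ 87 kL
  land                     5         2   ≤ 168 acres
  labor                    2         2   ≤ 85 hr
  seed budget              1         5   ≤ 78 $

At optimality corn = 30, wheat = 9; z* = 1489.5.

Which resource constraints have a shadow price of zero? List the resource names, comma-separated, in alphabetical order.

labor, seed budget

water: 87/87 (binding)
land: 168/168 (binding)
labor: 78/85 (slack 7)
seed budget: 75/78 (slack 3)
By complementary slackness, a constraint with positive slack has shadow price 0 → labor, seed budget.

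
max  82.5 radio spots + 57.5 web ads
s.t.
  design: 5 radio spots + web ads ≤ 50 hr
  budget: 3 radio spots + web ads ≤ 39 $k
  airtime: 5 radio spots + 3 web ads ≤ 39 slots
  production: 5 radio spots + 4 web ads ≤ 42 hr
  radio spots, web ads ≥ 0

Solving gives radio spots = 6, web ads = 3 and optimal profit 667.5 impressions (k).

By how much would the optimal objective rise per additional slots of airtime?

Check each constraint at x*: design 33/50 (slack 17); budget 21/39 (slack 18); airtime 39/39 (tight); production 42/42 (tight).
Since design, budget are not tight, their duals are 0.
From A_Bᵀ y = c: 5·y_airtime + 5·y_production = 82.5; 3·y_airtime + 4·y_production = 57.5.
→ y_airtime = 8.5 and y_production = 8.
Shadow price of airtime = 8.5.

8.5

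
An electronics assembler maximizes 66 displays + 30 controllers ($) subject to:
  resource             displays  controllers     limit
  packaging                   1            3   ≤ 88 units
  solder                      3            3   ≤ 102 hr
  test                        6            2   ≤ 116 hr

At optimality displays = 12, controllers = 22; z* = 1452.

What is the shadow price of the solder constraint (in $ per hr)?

4

Check each constraint at x*: packaging 78/88 (slack 10); solder 102/102 (tight); test 116/116 (tight).
By complementary slackness, y = 0 for the non-binding constraint.
The binding rows give the dual system: 3·y_solder + 6·y_test = 66 and 3·y_solder + 2·y_test = 30.
→ y_solder = 4 and y_test = 9.
Shadow price of solder = 4.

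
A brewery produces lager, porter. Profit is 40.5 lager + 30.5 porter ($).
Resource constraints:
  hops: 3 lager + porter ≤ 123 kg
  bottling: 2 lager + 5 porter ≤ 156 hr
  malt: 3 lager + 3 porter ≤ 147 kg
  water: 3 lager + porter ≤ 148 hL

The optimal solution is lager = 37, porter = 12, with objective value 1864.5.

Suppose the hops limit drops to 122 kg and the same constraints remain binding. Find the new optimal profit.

1859.5

At the optimum: hops uses 123 of 123 (binding); bottling uses 134 of 156 (slack = 22); malt uses 147 of 147 (binding); water uses 123 of 148 (slack = 25).
By complementary slackness, y = 0 for the non-binding constraints.
Dual feasibility on the basic columns requires 3·y_hops + 3·y_malt = 40.5, 1·y_hops + 3·y_malt = 30.5.
This yields shadow prices y_hops = 5, y_malt = 8.5.
Δz = y_hops·Δb = 5 × (-1) = -5, so new z* = 1864.5 − 5 = 1859.5.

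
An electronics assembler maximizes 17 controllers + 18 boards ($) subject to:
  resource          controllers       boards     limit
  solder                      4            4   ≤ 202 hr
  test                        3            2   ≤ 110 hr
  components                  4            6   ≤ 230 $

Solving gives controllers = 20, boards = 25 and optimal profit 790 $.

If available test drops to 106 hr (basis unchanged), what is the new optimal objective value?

778

At the optimum: solder uses 180 of 202 (slack = 22); test uses 110 of 110 (binding); components uses 230 of 230 (binding).
Since solder is not tight, its dual is 0.
The binding rows give the dual system: 3·y_test + 4·y_components = 17 and 2·y_test + 6·y_components = 18.
This yields shadow prices y_test = 3, y_components = 2.
Δz = y_test·Δb = 3 × (-4) = -12, so new z* = 790 − 12 = 778.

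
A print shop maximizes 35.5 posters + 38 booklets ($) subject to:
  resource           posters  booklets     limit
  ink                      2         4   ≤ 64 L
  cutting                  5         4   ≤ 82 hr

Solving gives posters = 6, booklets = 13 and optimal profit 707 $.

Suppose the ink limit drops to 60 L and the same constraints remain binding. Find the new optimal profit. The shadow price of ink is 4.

691

Δb = -4, so new z* = 707 + (4)·(-4) = 707 − 16 = 691.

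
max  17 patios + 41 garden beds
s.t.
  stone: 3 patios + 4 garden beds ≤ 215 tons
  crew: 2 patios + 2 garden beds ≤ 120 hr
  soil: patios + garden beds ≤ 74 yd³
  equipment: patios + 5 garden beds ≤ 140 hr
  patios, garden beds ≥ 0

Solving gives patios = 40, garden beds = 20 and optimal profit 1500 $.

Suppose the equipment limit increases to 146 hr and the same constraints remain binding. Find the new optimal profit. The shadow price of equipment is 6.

Δb = 6, so new z* = 1500 + (6)·(6) = 1500 + 36 = 1536.

1536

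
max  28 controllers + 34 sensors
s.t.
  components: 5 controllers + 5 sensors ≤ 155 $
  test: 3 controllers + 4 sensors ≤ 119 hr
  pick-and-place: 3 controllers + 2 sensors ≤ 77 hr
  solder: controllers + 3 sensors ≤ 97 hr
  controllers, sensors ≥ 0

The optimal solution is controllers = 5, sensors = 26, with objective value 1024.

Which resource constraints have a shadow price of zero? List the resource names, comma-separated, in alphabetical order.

pick-and-place, solder

components: 155/155 (binding)
test: 119/119 (binding)
pick-and-place: 67/77 (slack 10)
solder: 83/97 (slack 14)
By complementary slackness, a constraint with positive slack has shadow price 0 → pick-and-place, solder.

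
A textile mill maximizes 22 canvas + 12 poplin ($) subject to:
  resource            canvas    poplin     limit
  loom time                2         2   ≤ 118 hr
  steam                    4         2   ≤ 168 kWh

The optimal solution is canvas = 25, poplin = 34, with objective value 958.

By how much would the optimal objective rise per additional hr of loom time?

Both loom time and steam are binding at x*.
From A_Bᵀ y = c: 2·y_loom time + 4·y_steam = 22; 2·y_loom time + 2·y_steam = 12.
→ y_loom time = 1 and y_steam = 5.
Shadow price of loom time = 1.

1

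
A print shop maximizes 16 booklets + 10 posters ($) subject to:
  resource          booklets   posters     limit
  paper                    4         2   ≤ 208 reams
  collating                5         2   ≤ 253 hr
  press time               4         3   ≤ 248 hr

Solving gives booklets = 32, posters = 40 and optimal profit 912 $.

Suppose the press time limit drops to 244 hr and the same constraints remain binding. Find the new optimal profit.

At the optimum: paper uses 208 of 208 (binding); collating uses 240 of 253 (slack = 13); press time uses 248 of 248 (binding).
By complementary slackness, y = 0 for the non-binding constraint.
Dual feasibility on the basic columns requires 4·y_paper + 4·y_press time = 16, 2·y_paper + 3·y_press time = 10.
→ y_paper = 2 and y_press time = 2.
Δz = y_press time·Δb = 2 × (-4) = -8, so new z* = 912 − 8 = 904.

904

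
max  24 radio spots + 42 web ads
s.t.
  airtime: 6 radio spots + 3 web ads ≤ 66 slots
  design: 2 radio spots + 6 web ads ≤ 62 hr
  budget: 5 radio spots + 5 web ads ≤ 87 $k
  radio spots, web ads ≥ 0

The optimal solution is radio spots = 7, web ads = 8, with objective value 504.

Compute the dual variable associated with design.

6

At the optimum: airtime uses 66 of 66 (binding); design uses 62 of 62 (binding); budget uses 75 of 87 (slack = 12).
Slack constraints have shadow price 0 (complementary slackness).
From A_Bᵀ y = c: 6·y_airtime + 2·y_design = 24; 3·y_airtime + 6·y_design = 42.
→ y_airtime = 2 and y_design = 6.
Shadow price of design = 6.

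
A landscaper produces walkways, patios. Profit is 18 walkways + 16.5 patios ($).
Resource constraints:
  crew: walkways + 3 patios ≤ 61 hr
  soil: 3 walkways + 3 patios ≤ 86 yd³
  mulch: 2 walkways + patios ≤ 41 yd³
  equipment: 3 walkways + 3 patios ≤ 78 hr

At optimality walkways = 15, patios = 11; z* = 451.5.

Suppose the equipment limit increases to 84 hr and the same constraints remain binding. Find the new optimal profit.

Binding: mulch and equipment. Non-binding: crew (13 unused), soil (8 unused).
Since crew, soil are not tight, their duals are 0.
Dual feasibility on the basic columns requires 2·y_mulch + 3·y_equipment = 18, 1·y_mulch + 3·y_equipment = 16.5.
This yields shadow prices y_mulch = 1.5, y_equipment = 5.
Δz = y_equipment·Δb = 5 × (6) = 30, so new z* = 451.5 + 30 = 481.5.

481.5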